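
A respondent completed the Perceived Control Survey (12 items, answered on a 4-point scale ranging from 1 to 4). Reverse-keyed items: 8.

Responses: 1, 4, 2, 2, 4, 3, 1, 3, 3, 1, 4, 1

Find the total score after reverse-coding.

28

Reversing item 8 with 5 − raw:
Total = 1 + 4 + 2 + 2 + 4 + 3 + 1 + (5−3) + 3 + 1 + 4 + 1
      = 1 + 4 + 2 + 2 + 4 + 3 + 1 + 2 + 3 + 1 + 4 + 1 = 28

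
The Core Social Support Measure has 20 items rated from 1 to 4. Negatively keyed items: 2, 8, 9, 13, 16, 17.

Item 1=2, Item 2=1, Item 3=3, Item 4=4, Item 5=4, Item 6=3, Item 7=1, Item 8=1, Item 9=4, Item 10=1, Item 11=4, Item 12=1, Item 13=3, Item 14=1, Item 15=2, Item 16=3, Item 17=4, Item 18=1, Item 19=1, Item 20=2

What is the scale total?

44

Raw sum = 46. Negatively keyed items: 2, 8, 9, 13, 16, 17; their raw sum = 16.
Each reversal replaces raw with 5 − raw, changing the total by 5 − 2·raw per item.
Total = 46 + 6·5 − 2·16 = 46 + 30 − 32 = 44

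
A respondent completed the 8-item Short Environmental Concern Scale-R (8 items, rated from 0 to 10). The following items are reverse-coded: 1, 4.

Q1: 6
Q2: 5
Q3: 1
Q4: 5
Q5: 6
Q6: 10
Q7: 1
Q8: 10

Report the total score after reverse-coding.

Reversing items 1 & 4 with 10 − raw:
Total = (10−6) + 5 + 1 + (10−5) + 6 + 10 + 1 + 10
      = 4 + 5 + 1 + 5 + 6 + 10 + 1 + 10 = 42

42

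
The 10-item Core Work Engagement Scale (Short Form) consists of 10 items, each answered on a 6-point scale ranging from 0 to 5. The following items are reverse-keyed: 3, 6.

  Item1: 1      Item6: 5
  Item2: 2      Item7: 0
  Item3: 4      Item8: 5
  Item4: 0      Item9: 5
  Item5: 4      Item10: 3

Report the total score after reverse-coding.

Reverse-keyed items use 5 − raw:
  item 3: 5 − 4 = 1
  item 6: 5 − 5 = 0
Scored responses: 1, 2, 1, 0, 4, 0, 0, 5, 5, 3
Total = 1 + 2 + 1 + 0 + 4 + 0 + 0 + 5 + 5 + 3 = 21

21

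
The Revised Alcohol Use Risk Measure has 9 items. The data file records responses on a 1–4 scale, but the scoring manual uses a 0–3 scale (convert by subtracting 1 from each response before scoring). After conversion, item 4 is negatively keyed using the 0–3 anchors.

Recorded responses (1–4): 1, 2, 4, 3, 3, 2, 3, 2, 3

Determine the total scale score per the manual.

13

Convert to 0–3: 0, 1, 3, 2, 2, 1, 2, 1, 2
Reverse-coded (reverse-coded value = 3 − response):
  item 4: 3 − 2 = 1
Scored: 0, 1, 3, 1, 2, 1, 2, 1, 2
Total = 13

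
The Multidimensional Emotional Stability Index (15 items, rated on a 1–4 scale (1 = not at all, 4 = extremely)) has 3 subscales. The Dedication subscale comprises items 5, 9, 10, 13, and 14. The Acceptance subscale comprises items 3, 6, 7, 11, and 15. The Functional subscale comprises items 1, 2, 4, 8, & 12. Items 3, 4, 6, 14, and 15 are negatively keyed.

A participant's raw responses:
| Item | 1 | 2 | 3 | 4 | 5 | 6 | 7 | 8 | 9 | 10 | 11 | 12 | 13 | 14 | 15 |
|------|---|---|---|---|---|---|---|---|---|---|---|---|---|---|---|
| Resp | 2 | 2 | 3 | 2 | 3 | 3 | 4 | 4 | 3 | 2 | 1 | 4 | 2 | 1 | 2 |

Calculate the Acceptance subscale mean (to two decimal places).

Acceptance items: 3, 6, 7, 11, 15.
Of these, items 3, 6, & 15 are negatively keyed; on a 1–4 scale, reversed = 5 − raw.
  item 3: 5 − 3 = 2
  item 6: 5 − 3 = 2
  item 7: 4
  item 11: 1
  item 15: 5 − 2 = 3
Sum = 2 + 2 + 4 + 1 + 3 = 12
Mean = 12 / 5 = 2.40

2.40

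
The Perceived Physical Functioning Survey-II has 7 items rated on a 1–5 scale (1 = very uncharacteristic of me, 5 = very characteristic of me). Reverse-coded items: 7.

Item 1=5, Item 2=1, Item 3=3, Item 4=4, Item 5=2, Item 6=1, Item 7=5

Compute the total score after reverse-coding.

Raw sum = 21. Reverse-coded items: 7; their raw sum = 5.
Each reversal replaces raw with 6 − raw, changing the total by 6 − 2·raw per item.
Total = 21 + 1·6 − 2·5 = 21 + 6 − 10 = 17

17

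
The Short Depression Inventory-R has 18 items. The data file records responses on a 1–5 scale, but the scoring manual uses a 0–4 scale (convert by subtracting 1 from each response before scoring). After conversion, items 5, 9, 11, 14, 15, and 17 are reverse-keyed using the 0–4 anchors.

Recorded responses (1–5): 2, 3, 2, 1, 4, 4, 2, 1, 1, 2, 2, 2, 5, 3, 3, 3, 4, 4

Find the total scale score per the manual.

32

Convert to 0–4: 1, 2, 1, 0, 3, 3, 1, 0, 0, 1, 1, 1, 4, 2, 2, 2, 3, 3
Reverse-coded (reversed = (0+4) − raw = 4 − raw):
  item 5: 4 − 3 = 1
  item 9: 4 − 0 = 4
  item 11: 4 − 1 = 3
  item 14: 4 − 2 = 2
  item 15: 4 − 2 = 2
  item 17: 4 − 3 = 1
Scored: 1, 2, 1, 0, 1, 3, 1, 0, 4, 1, 3, 1, 4, 2, 2, 2, 1, 3
Total = 32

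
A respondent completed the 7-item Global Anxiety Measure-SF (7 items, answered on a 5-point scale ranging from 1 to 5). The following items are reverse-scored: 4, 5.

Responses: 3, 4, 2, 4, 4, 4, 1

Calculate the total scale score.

Reverse-scored items use 6 − raw:
  item 4: 6 − 4 = 2
  item 5: 6 − 4 = 2
Scored items: 3, 4, 2, 2, 2, 4, 1
Total = 3 + 4 + 2 + 2 + 2 + 4 + 1 = 18

18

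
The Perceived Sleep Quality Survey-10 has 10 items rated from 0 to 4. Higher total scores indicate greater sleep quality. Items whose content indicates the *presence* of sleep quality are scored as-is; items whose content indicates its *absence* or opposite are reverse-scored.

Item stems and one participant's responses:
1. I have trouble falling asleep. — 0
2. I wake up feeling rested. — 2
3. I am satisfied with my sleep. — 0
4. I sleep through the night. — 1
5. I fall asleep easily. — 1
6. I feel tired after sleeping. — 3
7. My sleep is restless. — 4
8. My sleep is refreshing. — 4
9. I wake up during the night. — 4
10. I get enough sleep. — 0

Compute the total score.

Items 1, 6, 7, 9 describe the absence/opposite of sleep quality → reverse-score.
on a 0–4 scale, reversed = 4 − raw.
  item 1: 4 − 0 = 4
  item 2: 2
  item 3: 0
  item 4: 1
  item 5: 1
  item 6: 4 − 3 = 1
  item 7: 4 − 4 = 0
  item 8: 4
  item 9: 4 − 4 = 0
  item 10: 0
Total = 4 + 2 + 0 + 1 + 1 + 1 + 0 + 4 + 0 + 0 = 13

13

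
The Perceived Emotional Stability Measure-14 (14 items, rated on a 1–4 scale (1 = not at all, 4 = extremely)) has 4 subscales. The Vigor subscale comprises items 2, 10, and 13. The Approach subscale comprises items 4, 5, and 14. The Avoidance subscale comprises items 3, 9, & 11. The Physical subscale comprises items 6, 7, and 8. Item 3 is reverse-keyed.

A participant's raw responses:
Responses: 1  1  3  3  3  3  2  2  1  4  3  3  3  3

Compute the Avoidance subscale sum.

6

Avoidance items: 3, 9, 11.
Of these, item 3 is reverse-keyed; reversed = (1+4) − raw = 5 − raw.
  item 3: 5 − 3 = 2
  item 9: 1
  item 11: 3
Sum = 2 + 1 + 3 = 6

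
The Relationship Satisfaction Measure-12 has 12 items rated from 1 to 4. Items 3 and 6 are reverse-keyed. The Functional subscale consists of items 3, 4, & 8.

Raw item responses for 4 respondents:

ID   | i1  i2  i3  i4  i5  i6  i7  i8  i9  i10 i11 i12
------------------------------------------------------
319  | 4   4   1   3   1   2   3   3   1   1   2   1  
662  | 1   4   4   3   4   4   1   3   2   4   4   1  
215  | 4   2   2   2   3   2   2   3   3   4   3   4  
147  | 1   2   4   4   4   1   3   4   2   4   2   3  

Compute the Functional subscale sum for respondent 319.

10

Respondent 319 raw: 4, 4, 1, 3, 1, 2, 3, 3, 1, 1, 2, 1.
Functional items: 3, 4, 8.
Reverse-coded (reversed = (1+4) − raw = 5 − raw):
  item 3: 5 − 1 = 4
  item 4: 3
  item 8: 3
Sum = 4 + 3 + 3 = 10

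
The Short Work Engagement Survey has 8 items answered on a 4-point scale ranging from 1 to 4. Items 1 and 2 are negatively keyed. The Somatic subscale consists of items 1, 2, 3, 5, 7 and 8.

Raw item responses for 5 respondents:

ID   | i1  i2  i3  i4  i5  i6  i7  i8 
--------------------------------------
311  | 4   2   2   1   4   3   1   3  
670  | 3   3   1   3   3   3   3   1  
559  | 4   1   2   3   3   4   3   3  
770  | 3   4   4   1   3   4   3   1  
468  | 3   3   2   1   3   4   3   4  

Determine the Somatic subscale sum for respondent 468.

Respondent 468 raw: 3, 3, 2, 1, 3, 4, 3, 4.
Somatic items: 1, 2, 3, 5, 7, 8.
Reverse-coded (reversed = (1+4) − raw = 5 − raw):
  item 1: 5 − 3 = 2
  item 2: 5 − 3 = 2
  item 3: 2
  item 5: 3
  item 7: 3
  item 8: 4
Sum = 2 + 2 + 2 + 3 + 3 + 4 = 16

16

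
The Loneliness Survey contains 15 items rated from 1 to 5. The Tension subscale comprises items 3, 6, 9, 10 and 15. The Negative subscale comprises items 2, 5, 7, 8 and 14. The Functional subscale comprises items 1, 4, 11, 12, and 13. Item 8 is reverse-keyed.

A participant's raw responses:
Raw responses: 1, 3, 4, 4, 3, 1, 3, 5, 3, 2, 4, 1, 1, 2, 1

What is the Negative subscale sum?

Negative items: 2, 5, 7, 8, 14.
Of these, item 8 is reverse-keyed; reverse-coded value = 6 − response.
  item 2: 3
  item 5: 3
  item 7: 3
  item 8: 6 − 5 = 1
  item 14: 2
Sum = 3 + 3 + 3 + 1 + 2 = 12

12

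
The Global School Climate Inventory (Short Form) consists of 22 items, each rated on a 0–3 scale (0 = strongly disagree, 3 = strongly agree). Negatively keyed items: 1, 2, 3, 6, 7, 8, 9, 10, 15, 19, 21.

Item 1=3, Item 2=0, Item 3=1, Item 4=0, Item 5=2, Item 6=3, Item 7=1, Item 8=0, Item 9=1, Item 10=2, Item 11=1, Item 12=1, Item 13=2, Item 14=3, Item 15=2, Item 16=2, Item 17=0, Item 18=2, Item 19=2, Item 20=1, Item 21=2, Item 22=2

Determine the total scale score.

32

Raw sum = 33. Negatively keyed items: 1, 2, 3, 6, 7, 8, 9, 10, 15, 19, 21; their raw sum = 17.
Each reversal replaces raw with 3 − raw, changing the total by 3 − 2·raw per item.
Total = 33 + 11·3 − 2·17 = 33 + 33 − 34 = 32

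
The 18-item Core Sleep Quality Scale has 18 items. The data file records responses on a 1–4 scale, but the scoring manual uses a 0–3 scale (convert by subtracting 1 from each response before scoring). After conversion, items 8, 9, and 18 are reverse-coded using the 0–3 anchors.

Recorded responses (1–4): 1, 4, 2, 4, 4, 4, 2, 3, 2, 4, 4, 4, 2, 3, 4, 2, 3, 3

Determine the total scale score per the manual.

36

Convert to 0–3: 0, 3, 1, 3, 3, 3, 1, 2, 1, 3, 3, 3, 1, 2, 3, 1, 2, 2
Reverse-coded (reverse-coded value = 3 − response):
  item 8: 3 − 2 = 1
  item 9: 3 − 1 = 2
  item 18: 3 − 2 = 1
Scored: 0, 3, 1, 3, 3, 3, 1, 1, 2, 3, 3, 3, 1, 2, 3, 1, 2, 1
Total = 36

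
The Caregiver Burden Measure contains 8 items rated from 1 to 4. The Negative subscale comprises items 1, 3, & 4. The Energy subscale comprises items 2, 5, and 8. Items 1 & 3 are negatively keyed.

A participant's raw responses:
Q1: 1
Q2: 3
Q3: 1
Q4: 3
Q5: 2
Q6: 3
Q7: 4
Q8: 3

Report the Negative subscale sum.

Negative items: 1, 3, 4.
Of these, items 1 & 3 are negatively keyed; reverse-coded value = 5 − response.
  item 1: 5 − 1 = 4
  item 3: 5 − 1 = 4
  item 4: 3
Sum = 4 + 4 + 3 = 11

11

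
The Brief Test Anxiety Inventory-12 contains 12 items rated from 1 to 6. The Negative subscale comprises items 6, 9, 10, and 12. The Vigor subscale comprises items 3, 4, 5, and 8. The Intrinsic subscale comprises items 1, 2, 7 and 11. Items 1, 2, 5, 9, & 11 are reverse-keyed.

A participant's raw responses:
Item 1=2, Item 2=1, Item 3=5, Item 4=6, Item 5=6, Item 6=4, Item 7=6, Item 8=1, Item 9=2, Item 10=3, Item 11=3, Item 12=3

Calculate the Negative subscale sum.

15

Negative items: 6, 9, 10, 12.
Of these, item 9 is reverse-keyed; reverse-coded value = 7 − response.
  item 6: 4
  item 9: 7 − 2 = 5
  item 10: 3
  item 12: 3
Sum = 4 + 5 + 3 + 3 = 15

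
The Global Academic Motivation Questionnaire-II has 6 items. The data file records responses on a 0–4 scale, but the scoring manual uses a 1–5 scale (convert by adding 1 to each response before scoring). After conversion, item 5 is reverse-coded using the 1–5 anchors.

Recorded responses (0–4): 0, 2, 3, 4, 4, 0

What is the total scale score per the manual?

Convert to 1–5: 1, 3, 4, 5, 5, 1
Reverse-coded (on a 1–5 scale, reversed = 6 − raw):
  item 5: 6 − 5 = 1
Scored: 1, 3, 4, 5, 1, 1
Total = 15

15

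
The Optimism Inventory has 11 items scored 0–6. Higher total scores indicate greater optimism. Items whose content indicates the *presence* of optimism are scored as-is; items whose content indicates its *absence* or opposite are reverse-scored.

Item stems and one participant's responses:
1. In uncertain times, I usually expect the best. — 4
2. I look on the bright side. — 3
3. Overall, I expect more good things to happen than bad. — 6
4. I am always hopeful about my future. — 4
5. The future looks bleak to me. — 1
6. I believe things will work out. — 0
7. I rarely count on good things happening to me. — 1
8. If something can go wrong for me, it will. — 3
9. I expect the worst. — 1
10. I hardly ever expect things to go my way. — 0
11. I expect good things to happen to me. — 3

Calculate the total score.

44

Items 5, 7, 8, 9, 10 describe the absence/opposite of optimism → reverse-score.
on a 0–6 scale, reversed = 6 − raw.
  item 1: 4
  item 2: 3
  item 3: 6
  item 4: 4
  item 5: 6 − 1 = 5
  item 6: 0
  item 7: 6 − 1 = 5
  item 8: 6 − 3 = 3
  item 9: 6 − 1 = 5
  item 10: 6 − 0 = 6
  item 11: 3
Total = 4 + 3 + 6 + 4 + 5 + 0 + 5 + 3 + 5 + 6 + 3 = 44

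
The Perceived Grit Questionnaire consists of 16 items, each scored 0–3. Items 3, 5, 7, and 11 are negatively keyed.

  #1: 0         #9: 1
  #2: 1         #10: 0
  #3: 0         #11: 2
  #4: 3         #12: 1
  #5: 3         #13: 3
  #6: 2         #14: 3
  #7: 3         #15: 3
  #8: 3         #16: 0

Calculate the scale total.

Raw sum = 28. Negatively keyed items: 3, 5, 7, 11; their raw sum = 8.
Each reversal replaces raw with 3 − raw, changing the total by 3 − 2·raw per item.
Total = 28 + 4·3 − 2·8 = 28 + 12 − 16 = 24

24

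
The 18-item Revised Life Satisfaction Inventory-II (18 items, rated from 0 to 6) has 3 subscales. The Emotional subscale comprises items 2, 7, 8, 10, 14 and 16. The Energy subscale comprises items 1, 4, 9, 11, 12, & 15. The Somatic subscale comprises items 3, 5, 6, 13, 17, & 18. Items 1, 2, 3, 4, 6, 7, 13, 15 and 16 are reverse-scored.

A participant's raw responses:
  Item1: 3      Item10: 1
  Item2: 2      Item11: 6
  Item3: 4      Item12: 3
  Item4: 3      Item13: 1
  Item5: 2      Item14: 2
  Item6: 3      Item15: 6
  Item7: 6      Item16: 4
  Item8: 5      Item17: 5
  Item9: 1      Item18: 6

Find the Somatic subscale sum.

Somatic items: 3, 5, 6, 13, 17, 18.
Of these, items 3, 6, & 13 are reverse-scored; reversed = (0+6) − raw = 6 − raw.
  item 3: 6 − 4 = 2
  item 5: 2
  item 6: 6 − 3 = 3
  item 13: 6 − 1 = 5
  item 17: 5
  item 18: 6
Sum = 2 + 2 + 3 + 5 + 5 + 6 = 23

23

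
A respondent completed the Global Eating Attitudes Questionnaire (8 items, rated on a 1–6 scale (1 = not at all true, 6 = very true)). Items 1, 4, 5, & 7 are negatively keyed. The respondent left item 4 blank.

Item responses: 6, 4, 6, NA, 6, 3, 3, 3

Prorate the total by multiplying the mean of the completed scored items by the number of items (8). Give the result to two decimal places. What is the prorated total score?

Reverse-coded (reverse-coded value = 7 − response):
  item 1: 7 − 6 = 1
  item 5: 7 − 6 = 1
  item 7: 7 − 3 = 4
Completed scored items (7 of 8): 1, 4, 6, 1, 3, 4, 3; sum = 22.
Person mean = 22 / 7 ≈ 3.1429
Prorated total = (22 / 7) × 8 = 25.14 (to 2 dp)

25.14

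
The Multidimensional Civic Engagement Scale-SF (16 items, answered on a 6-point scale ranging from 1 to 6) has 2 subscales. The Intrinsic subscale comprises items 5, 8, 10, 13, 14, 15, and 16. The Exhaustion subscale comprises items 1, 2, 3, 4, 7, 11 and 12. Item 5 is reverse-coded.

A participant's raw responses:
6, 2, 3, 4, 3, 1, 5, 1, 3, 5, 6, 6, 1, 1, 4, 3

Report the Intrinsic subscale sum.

Intrinsic items: 5, 8, 10, 13, 14, 15, 16.
Of these, item 5 is reverse-coded; reverse-coded value = 7 − response.
  item 5: 7 − 3 = 4
  item 8: 1
  item 10: 5
  item 13: 1
  item 14: 1
  item 15: 4
  item 16: 3
Sum = 4 + 1 + 5 + 1 + 1 + 4 + 3 = 19

19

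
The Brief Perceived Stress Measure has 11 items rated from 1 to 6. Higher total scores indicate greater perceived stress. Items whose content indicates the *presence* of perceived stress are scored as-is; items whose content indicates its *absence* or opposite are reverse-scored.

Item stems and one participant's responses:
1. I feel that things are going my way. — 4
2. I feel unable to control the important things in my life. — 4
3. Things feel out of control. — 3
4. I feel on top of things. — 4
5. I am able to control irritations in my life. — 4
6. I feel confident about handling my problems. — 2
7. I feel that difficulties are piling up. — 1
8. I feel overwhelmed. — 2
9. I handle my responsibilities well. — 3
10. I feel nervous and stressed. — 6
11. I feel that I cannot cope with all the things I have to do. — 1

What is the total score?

Items 1, 4, 5, 6, 9 describe the absence/opposite of perceived stress → reverse-score.
on a 1–6 scale, reversed = 7 − raw.
  item 1: 7 − 4 = 3
  item 2: 4
  item 3: 3
  item 4: 7 − 4 = 3
  item 5: 7 − 4 = 3
  item 6: 7 − 2 = 5
  item 7: 1
  item 8: 2
  item 9: 7 − 3 = 4
  item 10: 6
  item 11: 1
Total = 3 + 4 + 3 + 3 + 3 + 5 + 1 + 2 + 4 + 6 + 1 = 35

35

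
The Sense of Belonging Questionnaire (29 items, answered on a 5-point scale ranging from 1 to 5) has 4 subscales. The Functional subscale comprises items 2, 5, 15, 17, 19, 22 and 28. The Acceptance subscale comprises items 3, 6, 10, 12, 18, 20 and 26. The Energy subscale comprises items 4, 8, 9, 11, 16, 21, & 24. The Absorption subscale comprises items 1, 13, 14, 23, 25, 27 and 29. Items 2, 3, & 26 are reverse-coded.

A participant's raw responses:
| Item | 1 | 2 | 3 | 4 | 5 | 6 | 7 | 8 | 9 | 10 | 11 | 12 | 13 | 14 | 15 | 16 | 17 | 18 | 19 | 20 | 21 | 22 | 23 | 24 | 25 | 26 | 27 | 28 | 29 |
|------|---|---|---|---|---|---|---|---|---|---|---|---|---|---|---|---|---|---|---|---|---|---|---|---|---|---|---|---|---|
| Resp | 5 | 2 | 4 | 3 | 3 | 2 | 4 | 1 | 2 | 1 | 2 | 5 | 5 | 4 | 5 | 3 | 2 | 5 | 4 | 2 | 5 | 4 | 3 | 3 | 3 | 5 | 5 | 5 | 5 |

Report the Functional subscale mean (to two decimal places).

3.86

Functional items: 2, 5, 15, 17, 19, 22, 28.
Of these, item 2 is reverse-coded; on a 1–5 scale, reversed = 6 − raw.
  item 2: 6 − 2 = 4
  item 5: 3
  item 15: 5
  item 17: 2
  item 19: 4
  item 22: 4
  item 28: 5
Sum = 4 + 3 + 5 + 2 + 4 + 4 + 5 = 27
Mean = 27 / 7 = 3.86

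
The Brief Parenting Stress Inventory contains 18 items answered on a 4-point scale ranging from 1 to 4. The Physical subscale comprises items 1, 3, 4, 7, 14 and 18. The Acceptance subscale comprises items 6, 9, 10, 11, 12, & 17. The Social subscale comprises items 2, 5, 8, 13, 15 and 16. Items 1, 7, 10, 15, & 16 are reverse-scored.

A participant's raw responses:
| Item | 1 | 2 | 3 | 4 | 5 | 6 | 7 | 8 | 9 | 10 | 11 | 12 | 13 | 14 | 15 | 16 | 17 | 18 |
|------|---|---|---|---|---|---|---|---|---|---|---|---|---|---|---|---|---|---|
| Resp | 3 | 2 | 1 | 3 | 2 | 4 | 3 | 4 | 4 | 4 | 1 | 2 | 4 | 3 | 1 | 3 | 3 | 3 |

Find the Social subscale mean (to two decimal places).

Social items: 2, 5, 8, 13, 15, 16.
Of these, items 15 & 16 are reverse-scored; on a 1–4 scale, reversed = 5 − raw.
  item 2: 2
  item 5: 2
  item 8: 4
  item 13: 4
  item 15: 5 − 1 = 4
  item 16: 5 − 3 = 2
Sum = 2 + 2 + 4 + 4 + 4 + 2 = 18
Mean = 18 / 6 = 3.00

3.00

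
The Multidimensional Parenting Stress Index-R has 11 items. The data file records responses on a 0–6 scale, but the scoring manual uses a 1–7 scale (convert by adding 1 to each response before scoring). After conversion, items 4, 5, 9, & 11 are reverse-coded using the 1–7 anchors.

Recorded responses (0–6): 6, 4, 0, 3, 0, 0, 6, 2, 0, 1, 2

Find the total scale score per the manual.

49

Convert to 1–7: 7, 5, 1, 4, 1, 1, 7, 3, 1, 2, 3
Reverse-coded (on a 1–7 scale, reversed = 8 − raw):
  item 4: 8 − 4 = 4
  item 5: 8 − 1 = 7
  item 9: 8 − 1 = 7
  item 11: 8 − 3 = 5
Scored: 7, 5, 1, 4, 7, 1, 7, 3, 7, 2, 5
Total = 49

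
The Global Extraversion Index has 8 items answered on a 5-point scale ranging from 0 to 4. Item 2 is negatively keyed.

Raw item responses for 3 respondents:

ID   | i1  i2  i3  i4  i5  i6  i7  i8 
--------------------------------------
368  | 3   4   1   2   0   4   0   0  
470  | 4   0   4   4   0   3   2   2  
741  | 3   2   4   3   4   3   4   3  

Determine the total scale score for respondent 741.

Respondent 741 raw: 3, 2, 4, 3, 4, 3, 4, 3.
Reverse-coded (reverse-coded value = 4 − response):
  item 1: 3
  item 2: 4 − 2 = 2
  item 3: 4
  item 4: 3
  item 5: 4
  item 6: 3
  item 7: 4
  item 8: 3
Sum = 3 + 2 + 4 + 3 + 4 + 3 + 4 + 3 = 26

26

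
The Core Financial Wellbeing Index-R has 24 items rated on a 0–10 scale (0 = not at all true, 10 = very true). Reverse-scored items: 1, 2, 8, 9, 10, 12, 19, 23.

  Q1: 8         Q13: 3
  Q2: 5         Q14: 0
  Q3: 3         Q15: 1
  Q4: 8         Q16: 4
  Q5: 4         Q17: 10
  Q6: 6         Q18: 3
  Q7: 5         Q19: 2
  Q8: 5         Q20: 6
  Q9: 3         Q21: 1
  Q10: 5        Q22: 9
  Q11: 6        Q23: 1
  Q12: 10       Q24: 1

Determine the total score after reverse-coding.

Apply reverse scoring (reversed = (0+10) − raw = 10 − raw):
  item 1: 10 − 8 = 2
  item 2: 10 − 5 = 5
  item 8: 10 − 5 = 5
  item 9: 10 − 3 = 7
  item 10: 10 − 5 = 5
  item 12: 10 − 10 = 0
  item 19: 10 − 2 = 8
  item 23: 10 − 1 = 9
Scored responses: 2, 5, 3, 8, 4, 6, 5, 5, 7, 5, 6, 0, 3, 0, 1, 4, 10, 3, 8, 6, 1, 9, 9, 1
Total = 2 + 5 + 3 + 8 + 4 + 6 + 5 + 5 + 7 + 5 + 6 + 0 + 3 + 0 + 1 + 4 + 10 + 3 + 8 + 6 + 1 + 9 + 9 + 1 = 111

111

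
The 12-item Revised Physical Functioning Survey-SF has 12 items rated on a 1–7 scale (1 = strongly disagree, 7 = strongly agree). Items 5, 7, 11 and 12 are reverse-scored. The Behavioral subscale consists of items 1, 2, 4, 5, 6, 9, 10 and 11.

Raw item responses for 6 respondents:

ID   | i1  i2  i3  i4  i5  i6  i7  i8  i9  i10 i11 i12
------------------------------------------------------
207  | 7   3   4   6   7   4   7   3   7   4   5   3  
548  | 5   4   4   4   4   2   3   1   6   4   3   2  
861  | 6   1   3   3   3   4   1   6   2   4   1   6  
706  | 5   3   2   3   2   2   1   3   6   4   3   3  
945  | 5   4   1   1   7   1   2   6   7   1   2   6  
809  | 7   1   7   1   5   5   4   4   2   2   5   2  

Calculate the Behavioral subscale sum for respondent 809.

24

Respondent 809 raw: 7, 1, 7, 1, 5, 5, 4, 4, 2, 2, 5, 2.
Behavioral items: 1, 2, 4, 5, 6, 9, 10, 11.
Reverse-coded (reversed = (1+7) − raw = 8 − raw):
  item 1: 7
  item 2: 1
  item 4: 1
  item 5: 8 − 5 = 3
  item 6: 5
  item 9: 2
  item 10: 2
  item 11: 8 − 5 = 3
Sum = 7 + 1 + 1 + 3 + 5 + 2 + 2 + 3 = 24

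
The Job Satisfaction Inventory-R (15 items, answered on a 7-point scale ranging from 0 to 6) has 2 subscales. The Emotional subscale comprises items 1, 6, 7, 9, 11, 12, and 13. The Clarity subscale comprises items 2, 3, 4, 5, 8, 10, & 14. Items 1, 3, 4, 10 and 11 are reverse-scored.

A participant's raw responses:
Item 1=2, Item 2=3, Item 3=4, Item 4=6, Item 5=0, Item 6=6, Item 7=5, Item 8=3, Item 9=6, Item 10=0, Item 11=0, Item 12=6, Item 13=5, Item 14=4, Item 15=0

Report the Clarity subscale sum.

18

Clarity items: 2, 3, 4, 5, 8, 10, 14.
Of these, items 3, 4, & 10 are reverse-scored; reversed = (0+6) − raw = 6 − raw.
  item 2: 3
  item 3: 6 − 4 = 2
  item 4: 6 − 6 = 0
  item 5: 0
  item 8: 3
  item 10: 6 − 0 = 6
  item 14: 4
Sum = 3 + 2 + 0 + 0 + 3 + 6 + 4 = 18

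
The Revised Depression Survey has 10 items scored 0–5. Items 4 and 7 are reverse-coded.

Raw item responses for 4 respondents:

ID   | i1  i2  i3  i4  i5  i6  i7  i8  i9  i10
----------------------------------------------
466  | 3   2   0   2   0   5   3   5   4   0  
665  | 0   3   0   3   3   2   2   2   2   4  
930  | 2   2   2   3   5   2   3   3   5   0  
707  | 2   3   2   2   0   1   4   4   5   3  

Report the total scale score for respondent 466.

Respondent 466 raw: 3, 2, 0, 2, 0, 5, 3, 5, 4, 0.
Reverse-coded (reversed = (0+5) − raw = 5 − raw):
  item 1: 3
  item 2: 2
  item 3: 0
  item 4: 5 − 2 = 3
  item 5: 0
  item 6: 5
  item 7: 5 − 3 = 2
  item 8: 5
  item 9: 4
  item 10: 0
Sum = 3 + 2 + 0 + 3 + 0 + 5 + 2 + 5 + 4 + 0 = 24

24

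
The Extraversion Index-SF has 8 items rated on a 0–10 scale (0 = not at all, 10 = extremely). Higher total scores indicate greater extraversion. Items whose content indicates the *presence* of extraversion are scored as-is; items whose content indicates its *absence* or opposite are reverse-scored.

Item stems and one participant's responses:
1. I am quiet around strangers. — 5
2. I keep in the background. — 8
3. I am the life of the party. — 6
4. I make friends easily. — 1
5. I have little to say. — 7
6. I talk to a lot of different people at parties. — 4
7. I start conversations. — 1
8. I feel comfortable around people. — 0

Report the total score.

Items 1, 2, 5 describe the absence/opposite of extraversion → reverse-score.
on a 0–10 scale, reversed = 10 − raw.
  item 1: 10 − 5 = 5
  item 2: 10 − 8 = 2
  item 3: 6
  item 4: 1
  item 5: 10 − 7 = 3
  item 6: 4
  item 7: 1
  item 8: 0
Total = 5 + 2 + 6 + 1 + 3 + 4 + 1 + 0 = 22

22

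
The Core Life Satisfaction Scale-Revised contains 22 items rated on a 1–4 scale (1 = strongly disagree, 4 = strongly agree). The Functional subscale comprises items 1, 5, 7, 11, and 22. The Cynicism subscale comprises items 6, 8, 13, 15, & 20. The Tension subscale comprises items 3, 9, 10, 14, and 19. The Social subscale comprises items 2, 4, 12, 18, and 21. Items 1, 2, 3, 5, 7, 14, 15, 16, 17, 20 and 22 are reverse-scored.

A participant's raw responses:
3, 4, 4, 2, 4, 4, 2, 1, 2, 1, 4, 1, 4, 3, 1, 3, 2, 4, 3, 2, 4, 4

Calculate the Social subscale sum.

Social items: 2, 4, 12, 18, 21.
Of these, item 2 is reverse-scored; reversed = (1+4) − raw = 5 − raw.
  item 2: 5 − 4 = 1
  item 4: 2
  item 12: 1
  item 18: 4
  item 21: 4
Sum = 1 + 2 + 1 + 4 + 4 = 12

12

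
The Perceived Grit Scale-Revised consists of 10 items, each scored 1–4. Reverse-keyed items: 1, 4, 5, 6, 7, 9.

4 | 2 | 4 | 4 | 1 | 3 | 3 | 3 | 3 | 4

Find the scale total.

25

Reverse-keyed items use 5 − raw:
  item 1: 5 − 4 = 1
  item 4: 5 − 4 = 1
  item 5: 5 − 1 = 4
  item 6: 5 − 3 = 2
  item 7: 5 − 3 = 2
  item 9: 5 − 3 = 2
Scored items: 1, 2, 4, 1, 4, 2, 2, 3, 2, 4
Total = 1 + 2 + 4 + 1 + 4 + 2 + 2 + 3 + 2 + 4 = 25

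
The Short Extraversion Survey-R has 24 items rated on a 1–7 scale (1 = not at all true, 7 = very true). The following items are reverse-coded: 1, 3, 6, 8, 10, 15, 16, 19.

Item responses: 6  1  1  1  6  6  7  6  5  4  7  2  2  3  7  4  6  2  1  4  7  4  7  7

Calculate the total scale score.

100

Reverse-coded items use 8 − raw:
  item 1: 8 − 6 = 2
  item 3: 8 − 1 = 7
  item 6: 8 − 6 = 2
  item 8: 8 − 6 = 2
  item 10: 8 − 4 = 4
  item 15: 8 − 7 = 1
  item 16: 8 − 4 = 4
  item 19: 8 − 1 = 7
After reverse-coding: 2, 1, 7, 1, 6, 2, 7, 2, 5, 4, 7, 2, 2, 3, 1, 4, 6, 2, 7, 4, 7, 4, 7, 7
Total = 2 + 1 + 7 + 1 + 6 + 2 + 7 + 2 + 5 + 4 + 7 + 2 + 2 + 3 + 1 + 4 + 6 + 2 + 7 + 4 + 7 + 4 + 7 + 7 = 100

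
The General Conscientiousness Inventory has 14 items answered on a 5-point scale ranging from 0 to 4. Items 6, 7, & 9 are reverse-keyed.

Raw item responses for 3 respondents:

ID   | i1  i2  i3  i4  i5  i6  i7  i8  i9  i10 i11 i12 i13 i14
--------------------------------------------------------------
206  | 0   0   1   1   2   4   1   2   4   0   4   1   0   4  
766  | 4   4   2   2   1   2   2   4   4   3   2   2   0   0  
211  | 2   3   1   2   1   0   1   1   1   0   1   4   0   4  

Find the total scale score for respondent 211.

29

Respondent 211 raw: 2, 3, 1, 2, 1, 0, 1, 1, 1, 0, 1, 4, 0, 4.
Reverse-coded (reverse-coded value = 4 − response):
  item 1: 2
  item 2: 3
  item 3: 1
  item 4: 2
  item 5: 1
  item 6: 4 − 0 = 4
  item 7: 4 − 1 = 3
  item 8: 1
  item 9: 4 − 1 = 3
  item 10: 0
  item 11: 1
  item 12: 4
  item 13: 0
  item 14: 4
Sum = 2 + 3 + 1 + 2 + 1 + 4 + 3 + 1 + 3 + 0 + 1 + 4 + 0 + 4 = 29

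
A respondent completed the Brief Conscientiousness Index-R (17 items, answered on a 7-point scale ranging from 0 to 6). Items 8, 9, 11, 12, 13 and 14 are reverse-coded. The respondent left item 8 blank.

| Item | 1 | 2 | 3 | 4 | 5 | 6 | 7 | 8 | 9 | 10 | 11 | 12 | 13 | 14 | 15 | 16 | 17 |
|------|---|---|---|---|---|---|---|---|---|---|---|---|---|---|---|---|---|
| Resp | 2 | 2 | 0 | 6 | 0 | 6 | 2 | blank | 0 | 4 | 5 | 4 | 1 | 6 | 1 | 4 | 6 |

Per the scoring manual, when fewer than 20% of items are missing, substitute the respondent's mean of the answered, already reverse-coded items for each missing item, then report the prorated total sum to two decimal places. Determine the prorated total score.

49.94

Reverse-coded (reversed = (0+6) − raw = 6 − raw):
  item 9: 6 − 0 = 6
  item 11: 6 − 5 = 1
  item 12: 6 − 4 = 2
  item 13: 6 − 1 = 5
  item 14: 6 − 6 = 0
Completed scored items (16 of 17): 2, 2, 0, 6, 0, 6, 2, 6, 4, 1, 2, 5, 0, 1, 4, 6; sum = 47.
Person mean = 47 / 16 ≈ 2.9375
Prorated total = (47 / 16) × 17 = 49.94 (to 2 dp)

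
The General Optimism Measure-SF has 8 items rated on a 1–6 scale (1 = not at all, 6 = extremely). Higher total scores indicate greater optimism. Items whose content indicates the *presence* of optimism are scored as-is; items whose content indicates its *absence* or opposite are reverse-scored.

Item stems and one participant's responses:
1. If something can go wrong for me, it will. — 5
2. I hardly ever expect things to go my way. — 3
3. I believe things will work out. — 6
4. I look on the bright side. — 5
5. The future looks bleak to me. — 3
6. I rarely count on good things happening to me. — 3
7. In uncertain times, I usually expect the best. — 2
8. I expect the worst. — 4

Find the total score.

Items 1, 2, 5, 6, 8 describe the absence/opposite of optimism → reverse-score.
reverse-coded value = 7 − response.
  item 1: 7 − 5 = 2
  item 2: 7 − 3 = 4
  item 3: 6
  item 4: 5
  item 5: 7 − 3 = 4
  item 6: 7 − 3 = 4
  item 7: 2
  item 8: 7 − 4 = 3
Total = 2 + 4 + 6 + 5 + 4 + 4 + 2 + 3 = 30

30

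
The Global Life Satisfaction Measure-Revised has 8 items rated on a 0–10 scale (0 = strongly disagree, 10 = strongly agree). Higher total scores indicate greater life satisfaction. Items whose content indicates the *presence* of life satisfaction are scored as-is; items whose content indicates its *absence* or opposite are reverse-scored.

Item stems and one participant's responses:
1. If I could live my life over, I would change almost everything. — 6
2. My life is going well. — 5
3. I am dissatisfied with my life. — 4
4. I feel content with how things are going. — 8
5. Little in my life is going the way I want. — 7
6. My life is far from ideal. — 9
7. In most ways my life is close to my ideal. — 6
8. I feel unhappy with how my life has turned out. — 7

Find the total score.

Items 1, 3, 5, 6, 8 describe the absence/opposite of life satisfaction → reverse-score.
on a 0–10 scale, reversed = 10 − raw.
  item 1: 10 − 6 = 4
  item 2: 5
  item 3: 10 − 4 = 6
  item 4: 8
  item 5: 10 − 7 = 3
  item 6: 10 − 9 = 1
  item 7: 6
  item 8: 10 − 7 = 3
Total = 4 + 5 + 6 + 8 + 3 + 1 + 6 + 3 = 36

36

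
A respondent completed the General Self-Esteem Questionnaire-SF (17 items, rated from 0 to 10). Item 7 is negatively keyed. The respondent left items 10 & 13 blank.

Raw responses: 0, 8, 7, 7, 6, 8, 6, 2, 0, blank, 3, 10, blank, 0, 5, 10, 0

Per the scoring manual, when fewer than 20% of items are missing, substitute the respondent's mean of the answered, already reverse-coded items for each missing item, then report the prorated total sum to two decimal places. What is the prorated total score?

Reverse-coded (reverse-coded value = 10 − response):
  item 7: 10 − 6 = 4
Completed scored items (15 of 17): 0, 8, 7, 7, 6, 8, 4, 2, 0, 3, 10, 0, 5, 10, 0; sum = 70.
Person mean = 70 / 15 ≈ 4.6667
Prorated total = (70 / 15) × 17 = 79.33 (to 2 dp)

79.33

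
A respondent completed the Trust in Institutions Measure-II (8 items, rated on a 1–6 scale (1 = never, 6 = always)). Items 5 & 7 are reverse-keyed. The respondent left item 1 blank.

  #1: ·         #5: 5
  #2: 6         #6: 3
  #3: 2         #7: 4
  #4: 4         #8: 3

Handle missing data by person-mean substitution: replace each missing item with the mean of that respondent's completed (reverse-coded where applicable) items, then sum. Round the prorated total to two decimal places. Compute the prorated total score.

Reverse-coded (reversed = (1+6) − raw = 7 − raw):
  item 5: 7 − 5 = 2
  item 7: 7 − 4 = 3
Completed scored items (7 of 8): 6, 2, 4, 2, 3, 3, 3; sum = 23.
Person mean = 23 / 7 ≈ 3.2857
Prorated total = (23 / 7) × 8 = 26.29 (to 2 dp)

26.29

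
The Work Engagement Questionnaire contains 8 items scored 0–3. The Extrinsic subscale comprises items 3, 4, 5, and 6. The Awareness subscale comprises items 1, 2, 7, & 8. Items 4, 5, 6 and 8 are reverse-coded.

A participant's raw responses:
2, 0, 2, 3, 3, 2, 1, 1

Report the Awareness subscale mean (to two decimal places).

Awareness items: 1, 2, 7, 8.
Of these, item 8 is reverse-coded; on a 0–3 scale, reversed = 3 − raw.
  item 1: 2
  item 2: 0
  item 7: 1
  item 8: 3 − 1 = 2
Sum = 2 + 0 + 1 + 2 = 5
Mean = 5 / 4 = 1.25

1.25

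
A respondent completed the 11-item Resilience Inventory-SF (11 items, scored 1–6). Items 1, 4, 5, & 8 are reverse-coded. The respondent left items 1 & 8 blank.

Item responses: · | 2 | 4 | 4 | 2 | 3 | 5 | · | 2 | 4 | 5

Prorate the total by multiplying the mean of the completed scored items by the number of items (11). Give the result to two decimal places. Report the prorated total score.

40.33

Reverse-coded (reversed = (1+6) − raw = 7 − raw):
  item 4: 7 − 4 = 3
  item 5: 7 − 2 = 5
Completed scored items (9 of 11): 2, 4, 3, 5, 3, 5, 2, 4, 5; sum = 33.
Person mean = 33 / 9 ≈ 3.6667
Prorated total = (33 / 9) × 11 = 40.33 (to 2 dp)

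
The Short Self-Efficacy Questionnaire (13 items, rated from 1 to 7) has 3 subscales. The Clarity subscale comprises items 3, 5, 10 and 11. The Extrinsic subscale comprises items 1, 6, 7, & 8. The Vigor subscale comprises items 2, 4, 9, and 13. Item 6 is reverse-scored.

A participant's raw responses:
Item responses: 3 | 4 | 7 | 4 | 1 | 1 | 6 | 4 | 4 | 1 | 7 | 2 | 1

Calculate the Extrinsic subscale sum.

20

Extrinsic items: 1, 6, 7, 8.
Of these, item 6 is reverse-scored; reversed = (1+7) − raw = 8 − raw.
  item 1: 3
  item 6: 8 − 1 = 7
  item 7: 6
  item 8: 4
Sum = 3 + 7 + 6 + 4 = 20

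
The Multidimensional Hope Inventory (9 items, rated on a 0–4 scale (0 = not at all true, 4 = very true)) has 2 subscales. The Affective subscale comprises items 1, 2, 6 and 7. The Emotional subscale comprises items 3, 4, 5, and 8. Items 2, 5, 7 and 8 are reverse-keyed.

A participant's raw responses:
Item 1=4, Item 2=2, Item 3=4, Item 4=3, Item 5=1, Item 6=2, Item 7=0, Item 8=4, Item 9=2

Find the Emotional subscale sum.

10

Emotional items: 3, 4, 5, 8.
Of these, items 5 and 8 are reverse-keyed; reverse-coded value = 4 − response.
  item 3: 4
  item 4: 3
  item 5: 4 − 1 = 3
  item 8: 4 − 4 = 0
Sum = 4 + 3 + 3 + 0 = 10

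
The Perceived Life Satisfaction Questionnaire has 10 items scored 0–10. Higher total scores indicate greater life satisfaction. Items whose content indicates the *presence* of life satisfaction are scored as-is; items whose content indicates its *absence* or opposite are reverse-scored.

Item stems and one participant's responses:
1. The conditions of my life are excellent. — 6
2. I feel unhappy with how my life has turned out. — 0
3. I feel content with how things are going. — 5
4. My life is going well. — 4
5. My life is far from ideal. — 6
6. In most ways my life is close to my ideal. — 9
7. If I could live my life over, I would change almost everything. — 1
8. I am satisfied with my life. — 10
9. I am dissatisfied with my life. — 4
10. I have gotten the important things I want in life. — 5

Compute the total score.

68

Items 2, 5, 7, 9 describe the absence/opposite of life satisfaction → reverse-score.
on a 0–10 scale, reversed = 10 − raw.
  item 1: 6
  item 2: 10 − 0 = 10
  item 3: 5
  item 4: 4
  item 5: 10 − 6 = 4
  item 6: 9
  item 7: 10 − 1 = 9
  item 8: 10
  item 9: 10 − 4 = 6
  item 10: 5
Total = 6 + 10 + 5 + 4 + 4 + 9 + 9 + 10 + 6 + 5 = 68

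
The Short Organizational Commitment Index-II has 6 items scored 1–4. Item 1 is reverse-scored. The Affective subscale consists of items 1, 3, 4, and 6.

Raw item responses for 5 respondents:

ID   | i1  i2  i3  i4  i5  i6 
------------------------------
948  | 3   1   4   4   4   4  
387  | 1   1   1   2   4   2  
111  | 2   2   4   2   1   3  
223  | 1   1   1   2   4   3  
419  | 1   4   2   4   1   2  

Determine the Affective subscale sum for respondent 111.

Respondent 111 raw: 2, 2, 4, 2, 1, 3.
Affective items: 1, 3, 4, 6.
Reverse-coded (reverse-coded value = 5 − response):
  item 1: 5 − 2 = 3
  item 3: 4
  item 4: 2
  item 6: 3
Sum = 3 + 4 + 2 + 3 = 12

12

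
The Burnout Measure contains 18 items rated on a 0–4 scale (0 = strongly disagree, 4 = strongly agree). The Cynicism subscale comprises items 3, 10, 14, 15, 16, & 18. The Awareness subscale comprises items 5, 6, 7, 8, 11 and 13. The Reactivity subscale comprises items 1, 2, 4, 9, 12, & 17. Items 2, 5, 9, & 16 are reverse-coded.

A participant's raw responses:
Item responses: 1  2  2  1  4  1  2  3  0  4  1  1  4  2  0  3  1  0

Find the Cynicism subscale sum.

Cynicism items: 3, 10, 14, 15, 16, 18.
Of these, item 16 is reverse-coded; reverse-coded value = 4 − response.
  item 3: 2
  item 10: 4
  item 14: 2
  item 15: 0
  item 16: 4 − 3 = 1
  item 18: 0
Sum = 2 + 4 + 2 + 0 + 1 + 0 = 9

9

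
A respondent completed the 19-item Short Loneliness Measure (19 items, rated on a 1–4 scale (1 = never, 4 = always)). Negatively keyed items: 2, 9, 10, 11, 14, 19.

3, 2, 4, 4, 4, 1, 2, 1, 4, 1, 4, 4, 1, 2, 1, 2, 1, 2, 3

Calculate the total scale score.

44

Apply reverse scoring (reversed = (1+4) − raw = 5 − raw):
  item 2: 5 − 2 = 3
  item 9: 5 − 4 = 1
  item 10: 5 − 1 = 4
  item 11: 5 − 4 = 1
  item 14: 5 − 2 = 3
  item 19: 5 − 3 = 2
Scored responses: 3, 3, 4, 4, 4, 1, 2, 1, 1, 4, 1, 4, 1, 3, 1, 2, 1, 2, 2
Total = 3 + 3 + 4 + 4 + 4 + 1 + 2 + 1 + 1 + 4 + 1 + 4 + 1 + 3 + 1 + 2 + 1 + 2 + 2 = 44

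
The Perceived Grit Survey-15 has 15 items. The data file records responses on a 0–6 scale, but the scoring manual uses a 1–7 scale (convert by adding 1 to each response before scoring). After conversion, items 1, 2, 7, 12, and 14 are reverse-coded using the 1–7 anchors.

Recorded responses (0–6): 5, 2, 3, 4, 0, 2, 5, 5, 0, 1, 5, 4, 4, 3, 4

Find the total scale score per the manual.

54

Convert to 1–7: 6, 3, 4, 5, 1, 3, 6, 6, 1, 2, 6, 5, 5, 4, 5
Reverse-coded (on a 1–7 scale, reversed = 8 − raw):
  item 1: 8 − 6 = 2
  item 2: 8 − 3 = 5
  item 7: 8 − 6 = 2
  item 12: 8 − 5 = 3
  item 14: 8 − 4 = 4
Scored: 2, 5, 4, 5, 1, 3, 2, 6, 1, 2, 6, 3, 5, 4, 5
Total = 54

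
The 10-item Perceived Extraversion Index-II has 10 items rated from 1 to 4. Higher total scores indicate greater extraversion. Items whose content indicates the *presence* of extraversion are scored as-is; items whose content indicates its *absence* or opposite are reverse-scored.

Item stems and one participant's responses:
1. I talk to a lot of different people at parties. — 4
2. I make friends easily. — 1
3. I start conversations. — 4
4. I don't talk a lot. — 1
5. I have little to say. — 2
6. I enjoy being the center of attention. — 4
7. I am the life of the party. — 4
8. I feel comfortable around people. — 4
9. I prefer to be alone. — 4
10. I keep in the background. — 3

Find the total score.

31

Items 4, 5, 9, 10 describe the absence/opposite of extraversion → reverse-score.
reversed = (1+4) − raw = 5 − raw.
  item 1: 4
  item 2: 1
  item 3: 4
  item 4: 5 − 1 = 4
  item 5: 5 − 2 = 3
  item 6: 4
  item 7: 4
  item 8: 4
  item 9: 5 − 4 = 1
  item 10: 5 − 3 = 2
Total = 4 + 1 + 4 + 4 + 3 + 4 + 4 + 4 + 1 + 2 = 31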